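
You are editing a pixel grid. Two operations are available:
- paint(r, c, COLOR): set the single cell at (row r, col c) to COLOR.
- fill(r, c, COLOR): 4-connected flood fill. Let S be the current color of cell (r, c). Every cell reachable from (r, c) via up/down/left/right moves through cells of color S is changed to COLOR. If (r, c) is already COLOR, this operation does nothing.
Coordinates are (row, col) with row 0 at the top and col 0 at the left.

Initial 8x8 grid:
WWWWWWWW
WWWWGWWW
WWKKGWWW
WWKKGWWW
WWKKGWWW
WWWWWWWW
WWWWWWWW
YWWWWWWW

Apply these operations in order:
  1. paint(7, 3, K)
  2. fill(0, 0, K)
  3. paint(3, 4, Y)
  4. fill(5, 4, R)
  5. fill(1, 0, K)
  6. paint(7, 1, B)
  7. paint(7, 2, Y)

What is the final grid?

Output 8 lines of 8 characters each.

After op 1 paint(7,3,K):
WWWWWWWW
WWWWGWWW
WWKKGWWW
WWKKGWWW
WWKKGWWW
WWWWWWWW
WWWWWWWW
YWWKWWWW
After op 2 fill(0,0,K) [52 cells changed]:
KKKKKKKK
KKKKGKKK
KKKKGKKK
KKKKGKKK
KKKKGKKK
KKKKKKKK
KKKKKKKK
YKKKKKKK
After op 3 paint(3,4,Y):
KKKKKKKK
KKKKGKKK
KKKKGKKK
KKKKYKKK
KKKKGKKK
KKKKKKKK
KKKKKKKK
YKKKKKKK
After op 4 fill(5,4,R) [59 cells changed]:
RRRRRRRR
RRRRGRRR
RRRRGRRR
RRRRYRRR
RRRRGRRR
RRRRRRRR
RRRRRRRR
YRRRRRRR
After op 5 fill(1,0,K) [59 cells changed]:
KKKKKKKK
KKKKGKKK
KKKKGKKK
KKKKYKKK
KKKKGKKK
KKKKKKKK
KKKKKKKK
YKKKKKKK
After op 6 paint(7,1,B):
KKKKKKKK
KKKKGKKK
KKKKGKKK
KKKKYKKK
KKKKGKKK
KKKKKKKK
KKKKKKKK
YBKKKKKK
After op 7 paint(7,2,Y):
KKKKKKKK
KKKKGKKK
KKKKGKKK
KKKKYKKK
KKKKGKKK
KKKKKKKK
KKKKKKKK
YBYKKKKK

Answer: KKKKKKKK
KKKKGKKK
KKKKGKKK
KKKKYKKK
KKKKGKKK
KKKKKKKK
KKKKKKKK
YBYKKKKK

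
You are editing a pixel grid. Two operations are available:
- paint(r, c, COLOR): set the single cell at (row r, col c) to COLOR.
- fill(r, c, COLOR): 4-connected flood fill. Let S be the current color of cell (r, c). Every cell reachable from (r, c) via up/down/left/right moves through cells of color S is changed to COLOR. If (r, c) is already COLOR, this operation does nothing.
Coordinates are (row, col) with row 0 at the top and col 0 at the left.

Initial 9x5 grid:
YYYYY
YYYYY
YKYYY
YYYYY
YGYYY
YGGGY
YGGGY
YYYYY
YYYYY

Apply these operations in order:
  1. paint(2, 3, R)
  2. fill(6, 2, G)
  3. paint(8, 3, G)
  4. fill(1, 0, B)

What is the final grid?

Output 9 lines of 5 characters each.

After op 1 paint(2,3,R):
YYYYY
YYYYY
YKYRY
YYYYY
YGYYY
YGGGY
YGGGY
YYYYY
YYYYY
After op 2 fill(6,2,G) [0 cells changed]:
YYYYY
YYYYY
YKYRY
YYYYY
YGYYY
YGGGY
YGGGY
YYYYY
YYYYY
After op 3 paint(8,3,G):
YYYYY
YYYYY
YKYRY
YYYYY
YGYYY
YGGGY
YGGGY
YYYYY
YYYGY
After op 4 fill(1,0,B) [35 cells changed]:
BBBBB
BBBBB
BKBRB
BBBBB
BGBBB
BGGGB
BGGGB
BBBBB
BBBGB

Answer: BBBBB
BBBBB
BKBRB
BBBBB
BGBBB
BGGGB
BGGGB
BBBBB
BBBGB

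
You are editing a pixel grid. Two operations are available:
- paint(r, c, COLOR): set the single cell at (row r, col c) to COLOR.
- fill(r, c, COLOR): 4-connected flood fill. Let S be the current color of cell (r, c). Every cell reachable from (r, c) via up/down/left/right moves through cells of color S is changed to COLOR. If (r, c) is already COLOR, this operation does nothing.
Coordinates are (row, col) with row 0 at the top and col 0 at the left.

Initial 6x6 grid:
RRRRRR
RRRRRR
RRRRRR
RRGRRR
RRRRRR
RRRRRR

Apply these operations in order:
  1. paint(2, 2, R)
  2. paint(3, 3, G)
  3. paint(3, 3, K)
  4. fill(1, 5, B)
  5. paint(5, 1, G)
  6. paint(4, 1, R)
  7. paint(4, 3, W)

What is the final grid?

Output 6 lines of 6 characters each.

Answer: BBBBBB
BBBBBB
BBBBBB
BBGKBB
BRBWBB
BGBBBB

Derivation:
After op 1 paint(2,2,R):
RRRRRR
RRRRRR
RRRRRR
RRGRRR
RRRRRR
RRRRRR
After op 2 paint(3,3,G):
RRRRRR
RRRRRR
RRRRRR
RRGGRR
RRRRRR
RRRRRR
After op 3 paint(3,3,K):
RRRRRR
RRRRRR
RRRRRR
RRGKRR
RRRRRR
RRRRRR
After op 4 fill(1,5,B) [34 cells changed]:
BBBBBB
BBBBBB
BBBBBB
BBGKBB
BBBBBB
BBBBBB
After op 5 paint(5,1,G):
BBBBBB
BBBBBB
BBBBBB
BBGKBB
BBBBBB
BGBBBB
After op 6 paint(4,1,R):
BBBBBB
BBBBBB
BBBBBB
BBGKBB
BRBBBB
BGBBBB
After op 7 paint(4,3,W):
BBBBBB
BBBBBB
BBBBBB
BBGKBB
BRBWBB
BGBBBB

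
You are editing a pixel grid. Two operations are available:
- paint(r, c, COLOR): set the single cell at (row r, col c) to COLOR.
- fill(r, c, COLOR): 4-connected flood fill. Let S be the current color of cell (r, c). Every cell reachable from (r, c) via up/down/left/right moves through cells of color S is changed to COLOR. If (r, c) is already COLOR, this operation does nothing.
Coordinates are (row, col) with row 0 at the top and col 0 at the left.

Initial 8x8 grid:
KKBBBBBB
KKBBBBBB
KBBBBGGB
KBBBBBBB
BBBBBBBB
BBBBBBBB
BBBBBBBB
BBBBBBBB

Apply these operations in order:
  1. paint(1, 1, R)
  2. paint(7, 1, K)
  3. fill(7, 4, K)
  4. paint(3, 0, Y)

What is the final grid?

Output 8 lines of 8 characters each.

Answer: KKKKKKKK
KRKKKKKK
KKKKKGGK
YKKKKKKK
KKKKKKKK
KKKKKKKK
KKKKKKKK
KKKKKKKK

Derivation:
After op 1 paint(1,1,R):
KKBBBBBB
KRBBBBBB
KBBBBGGB
KBBBBBBB
BBBBBBBB
BBBBBBBB
BBBBBBBB
BBBBBBBB
After op 2 paint(7,1,K):
KKBBBBBB
KRBBBBBB
KBBBBGGB
KBBBBBBB
BBBBBBBB
BBBBBBBB
BBBBBBBB
BKBBBBBB
After op 3 fill(7,4,K) [55 cells changed]:
KKKKKKKK
KRKKKKKK
KKKKKGGK
KKKKKKKK
KKKKKKKK
KKKKKKKK
KKKKKKKK
KKKKKKKK
After op 4 paint(3,0,Y):
KKKKKKKK
KRKKKKKK
KKKKKGGK
YKKKKKKK
KKKKKKKK
KKKKKKKK
KKKKKKKK
KKKKKKKK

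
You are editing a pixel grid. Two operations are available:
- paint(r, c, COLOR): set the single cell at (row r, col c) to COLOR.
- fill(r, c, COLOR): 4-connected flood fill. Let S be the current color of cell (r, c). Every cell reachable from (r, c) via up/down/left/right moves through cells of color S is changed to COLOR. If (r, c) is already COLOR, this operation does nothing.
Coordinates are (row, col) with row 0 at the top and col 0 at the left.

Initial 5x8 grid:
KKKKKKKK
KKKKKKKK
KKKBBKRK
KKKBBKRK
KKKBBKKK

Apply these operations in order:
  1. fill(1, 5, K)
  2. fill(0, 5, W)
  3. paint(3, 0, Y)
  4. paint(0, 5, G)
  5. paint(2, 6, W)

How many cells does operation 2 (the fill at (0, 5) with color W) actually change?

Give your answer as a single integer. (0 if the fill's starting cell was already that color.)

Answer: 32

Derivation:
After op 1 fill(1,5,K) [0 cells changed]:
KKKKKKKK
KKKKKKKK
KKKBBKRK
KKKBBKRK
KKKBBKKK
After op 2 fill(0,5,W) [32 cells changed]:
WWWWWWWW
WWWWWWWW
WWWBBWRW
WWWBBWRW
WWWBBWWW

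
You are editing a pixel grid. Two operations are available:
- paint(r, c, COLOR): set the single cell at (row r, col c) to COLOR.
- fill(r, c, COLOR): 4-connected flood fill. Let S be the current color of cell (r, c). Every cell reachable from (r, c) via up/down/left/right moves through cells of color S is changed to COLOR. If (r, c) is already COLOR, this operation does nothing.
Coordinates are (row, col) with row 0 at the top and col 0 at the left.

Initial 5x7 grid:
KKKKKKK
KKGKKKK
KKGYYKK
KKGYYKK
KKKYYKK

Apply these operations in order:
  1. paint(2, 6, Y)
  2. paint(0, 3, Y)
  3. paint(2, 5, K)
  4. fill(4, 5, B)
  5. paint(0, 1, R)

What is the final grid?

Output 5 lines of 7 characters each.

Answer: KRKYBBB
KKGBBBB
KKGYYBY
KKGYYBB
KKKYYBB

Derivation:
After op 1 paint(2,6,Y):
KKKKKKK
KKGKKKK
KKGYYKY
KKGYYKK
KKKYYKK
After op 2 paint(0,3,Y):
KKKYKKK
KKGKKKK
KKGYYKY
KKGYYKK
KKKYYKK
After op 3 paint(2,5,K):
KKKYKKK
KKGKKKK
KKGYYKY
KKGYYKK
KKKYYKK
After op 4 fill(4,5,B) [12 cells changed]:
KKKYBBB
KKGBBBB
KKGYYBY
KKGYYBB
KKKYYBB
After op 5 paint(0,1,R):
KRKYBBB
KKGBBBB
KKGYYBY
KKGYYBB
KKKYYBB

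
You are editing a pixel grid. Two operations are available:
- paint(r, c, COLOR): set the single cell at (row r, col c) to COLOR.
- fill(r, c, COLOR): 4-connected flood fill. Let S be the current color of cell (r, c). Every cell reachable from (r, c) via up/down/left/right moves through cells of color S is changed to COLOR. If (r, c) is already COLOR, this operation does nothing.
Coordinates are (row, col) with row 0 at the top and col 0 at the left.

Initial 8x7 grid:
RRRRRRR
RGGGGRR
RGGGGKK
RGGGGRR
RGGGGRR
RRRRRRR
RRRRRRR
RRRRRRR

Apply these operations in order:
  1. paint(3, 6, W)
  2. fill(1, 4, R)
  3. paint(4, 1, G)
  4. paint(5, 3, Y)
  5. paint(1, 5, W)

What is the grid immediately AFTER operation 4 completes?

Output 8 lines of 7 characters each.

After op 1 paint(3,6,W):
RRRRRRR
RGGGGRR
RGGGGKK
RGGGGRW
RGGGGRR
RRRRRRR
RRRRRRR
RRRRRRR
After op 2 fill(1,4,R) [16 cells changed]:
RRRRRRR
RRRRRRR
RRRRRKK
RRRRRRW
RRRRRRR
RRRRRRR
RRRRRRR
RRRRRRR
After op 3 paint(4,1,G):
RRRRRRR
RRRRRRR
RRRRRKK
RRRRRRW
RGRRRRR
RRRRRRR
RRRRRRR
RRRRRRR
After op 4 paint(5,3,Y):
RRRRRRR
RRRRRRR
RRRRRKK
RRRRRRW
RGRRRRR
RRRYRRR
RRRRRRR
RRRRRRR

Answer: RRRRRRR
RRRRRRR
RRRRRKK
RRRRRRW
RGRRRRR
RRRYRRR
RRRRRRR
RRRRRRR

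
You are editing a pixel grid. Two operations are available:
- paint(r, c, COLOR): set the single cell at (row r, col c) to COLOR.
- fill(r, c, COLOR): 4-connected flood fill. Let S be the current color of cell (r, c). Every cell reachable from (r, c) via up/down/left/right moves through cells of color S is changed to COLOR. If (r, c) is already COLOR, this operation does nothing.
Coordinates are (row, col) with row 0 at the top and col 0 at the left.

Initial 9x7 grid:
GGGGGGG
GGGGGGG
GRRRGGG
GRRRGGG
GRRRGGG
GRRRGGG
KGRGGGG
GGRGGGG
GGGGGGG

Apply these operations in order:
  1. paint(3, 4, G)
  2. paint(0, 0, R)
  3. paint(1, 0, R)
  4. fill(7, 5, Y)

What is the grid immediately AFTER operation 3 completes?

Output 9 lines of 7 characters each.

After op 1 paint(3,4,G):
GGGGGGG
GGGGGGG
GRRRGGG
GRRRGGG
GRRRGGG
GRRRGGG
KGRGGGG
GGRGGGG
GGGGGGG
After op 2 paint(0,0,R):
RGGGGGG
GGGGGGG
GRRRGGG
GRRRGGG
GRRRGGG
GRRRGGG
KGRGGGG
GGRGGGG
GGGGGGG
After op 3 paint(1,0,R):
RGGGGGG
RGGGGGG
GRRRGGG
GRRRGGG
GRRRGGG
GRRRGGG
KGRGGGG
GGRGGGG
GGGGGGG

Answer: RGGGGGG
RGGGGGG
GRRRGGG
GRRRGGG
GRRRGGG
GRRRGGG
KGRGGGG
GGRGGGG
GGGGGGG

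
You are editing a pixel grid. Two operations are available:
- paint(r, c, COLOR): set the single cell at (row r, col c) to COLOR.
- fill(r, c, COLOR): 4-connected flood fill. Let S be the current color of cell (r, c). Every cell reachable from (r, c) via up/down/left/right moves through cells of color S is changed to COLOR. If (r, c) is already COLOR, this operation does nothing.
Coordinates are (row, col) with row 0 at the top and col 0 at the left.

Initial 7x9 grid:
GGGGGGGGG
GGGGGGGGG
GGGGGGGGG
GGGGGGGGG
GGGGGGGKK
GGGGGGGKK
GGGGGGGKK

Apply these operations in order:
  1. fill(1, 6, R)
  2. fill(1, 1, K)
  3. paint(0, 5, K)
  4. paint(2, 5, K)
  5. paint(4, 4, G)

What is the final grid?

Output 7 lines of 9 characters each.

Answer: KKKKKKKKK
KKKKKKKKK
KKKKKKKKK
KKKKKKKKK
KKKKGKKKK
KKKKKKKKK
KKKKKKKKK

Derivation:
After op 1 fill(1,6,R) [57 cells changed]:
RRRRRRRRR
RRRRRRRRR
RRRRRRRRR
RRRRRRRRR
RRRRRRRKK
RRRRRRRKK
RRRRRRRKK
After op 2 fill(1,1,K) [57 cells changed]:
KKKKKKKKK
KKKKKKKKK
KKKKKKKKK
KKKKKKKKK
KKKKKKKKK
KKKKKKKKK
KKKKKKKKK
After op 3 paint(0,5,K):
KKKKKKKKK
KKKKKKKKK
KKKKKKKKK
KKKKKKKKK
KKKKKKKKK
KKKKKKKKK
KKKKKKKKK
After op 4 paint(2,5,K):
KKKKKKKKK
KKKKKKKKK
KKKKKKKKK
KKKKKKKKK
KKKKKKKKK
KKKKKKKKK
KKKKKKKKK
After op 5 paint(4,4,G):
KKKKKKKKK
KKKKKKKKK
KKKKKKKKK
KKKKKKKKK
KKKKGKKKK
KKKKKKKKK
KKKKKKKKK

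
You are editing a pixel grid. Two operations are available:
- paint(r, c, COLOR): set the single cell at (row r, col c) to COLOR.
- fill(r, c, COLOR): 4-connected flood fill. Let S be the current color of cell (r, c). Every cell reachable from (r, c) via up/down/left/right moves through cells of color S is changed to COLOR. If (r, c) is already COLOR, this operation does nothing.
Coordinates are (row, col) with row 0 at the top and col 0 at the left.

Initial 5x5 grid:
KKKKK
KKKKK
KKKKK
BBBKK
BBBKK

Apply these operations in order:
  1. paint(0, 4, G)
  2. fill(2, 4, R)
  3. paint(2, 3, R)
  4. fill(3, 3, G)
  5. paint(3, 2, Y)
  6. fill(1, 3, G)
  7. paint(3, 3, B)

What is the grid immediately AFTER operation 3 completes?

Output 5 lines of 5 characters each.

After op 1 paint(0,4,G):
KKKKG
KKKKK
KKKKK
BBBKK
BBBKK
After op 2 fill(2,4,R) [18 cells changed]:
RRRRG
RRRRR
RRRRR
BBBRR
BBBRR
After op 3 paint(2,3,R):
RRRRG
RRRRR
RRRRR
BBBRR
BBBRR

Answer: RRRRG
RRRRR
RRRRR
BBBRR
BBBRR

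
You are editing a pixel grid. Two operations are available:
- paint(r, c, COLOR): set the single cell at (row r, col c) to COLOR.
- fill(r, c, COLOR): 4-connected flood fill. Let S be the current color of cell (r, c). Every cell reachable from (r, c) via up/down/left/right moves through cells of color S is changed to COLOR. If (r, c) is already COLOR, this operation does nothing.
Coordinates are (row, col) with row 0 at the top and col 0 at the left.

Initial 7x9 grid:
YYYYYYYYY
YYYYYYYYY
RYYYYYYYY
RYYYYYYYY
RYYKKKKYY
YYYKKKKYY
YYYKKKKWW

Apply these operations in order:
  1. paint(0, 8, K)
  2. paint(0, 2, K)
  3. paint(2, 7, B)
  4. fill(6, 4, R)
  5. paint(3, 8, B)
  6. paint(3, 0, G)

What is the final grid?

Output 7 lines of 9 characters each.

After op 1 paint(0,8,K):
YYYYYYYYK
YYYYYYYYY
RYYYYYYYY
RYYYYYYYY
RYYKKKKYY
YYYKKKKYY
YYYKKKKWW
After op 2 paint(0,2,K):
YYKYYYYYK
YYYYYYYYY
RYYYYYYYY
RYYYYYYYY
RYYKKKKYY
YYYKKKKYY
YYYKKKKWW
After op 3 paint(2,7,B):
YYKYYYYYK
YYYYYYYYY
RYYYYYYBY
RYYYYYYYY
RYYKKKKYY
YYYKKKKYY
YYYKKKKWW
After op 4 fill(6,4,R) [12 cells changed]:
YYKYYYYYK
YYYYYYYYY
RYYYYYYBY
RYYYYYYYY
RYYRRRRYY
YYYRRRRYY
YYYRRRRWW
After op 5 paint(3,8,B):
YYKYYYYYK
YYYYYYYYY
RYYYYYYBY
RYYYYYYYB
RYYRRRRYY
YYYRRRRYY
YYYRRRRWW
After op 6 paint(3,0,G):
YYKYYYYYK
YYYYYYYYY
RYYYYYYBY
GYYYYYYYB
RYYRRRRYY
YYYRRRRYY
YYYRRRRWW

Answer: YYKYYYYYK
YYYYYYYYY
RYYYYYYBY
GYYYYYYYB
RYYRRRRYY
YYYRRRRYY
YYYRRRRWW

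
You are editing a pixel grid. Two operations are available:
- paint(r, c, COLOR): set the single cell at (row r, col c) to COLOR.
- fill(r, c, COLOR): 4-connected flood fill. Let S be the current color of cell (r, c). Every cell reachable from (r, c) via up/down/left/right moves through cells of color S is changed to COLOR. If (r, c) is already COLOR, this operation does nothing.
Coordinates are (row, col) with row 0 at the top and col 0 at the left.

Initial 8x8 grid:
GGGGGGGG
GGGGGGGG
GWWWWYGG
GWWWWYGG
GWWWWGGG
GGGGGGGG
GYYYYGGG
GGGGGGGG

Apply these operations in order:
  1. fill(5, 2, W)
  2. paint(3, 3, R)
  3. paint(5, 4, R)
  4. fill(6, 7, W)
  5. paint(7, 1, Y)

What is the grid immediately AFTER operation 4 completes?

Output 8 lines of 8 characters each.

Answer: WWWWWWWW
WWWWWWWW
WWWWWYWW
WWWRWYWW
WWWWWWWW
WWWWRWWW
WYYYYWWW
WWWWWWWW

Derivation:
After op 1 fill(5,2,W) [46 cells changed]:
WWWWWWWW
WWWWWWWW
WWWWWYWW
WWWWWYWW
WWWWWWWW
WWWWWWWW
WYYYYWWW
WWWWWWWW
After op 2 paint(3,3,R):
WWWWWWWW
WWWWWWWW
WWWWWYWW
WWWRWYWW
WWWWWWWW
WWWWWWWW
WYYYYWWW
WWWWWWWW
After op 3 paint(5,4,R):
WWWWWWWW
WWWWWWWW
WWWWWYWW
WWWRWYWW
WWWWWWWW
WWWWRWWW
WYYYYWWW
WWWWWWWW
After op 4 fill(6,7,W) [0 cells changed]:
WWWWWWWW
WWWWWWWW
WWWWWYWW
WWWRWYWW
WWWWWWWW
WWWWRWWW
WYYYYWWW
WWWWWWWW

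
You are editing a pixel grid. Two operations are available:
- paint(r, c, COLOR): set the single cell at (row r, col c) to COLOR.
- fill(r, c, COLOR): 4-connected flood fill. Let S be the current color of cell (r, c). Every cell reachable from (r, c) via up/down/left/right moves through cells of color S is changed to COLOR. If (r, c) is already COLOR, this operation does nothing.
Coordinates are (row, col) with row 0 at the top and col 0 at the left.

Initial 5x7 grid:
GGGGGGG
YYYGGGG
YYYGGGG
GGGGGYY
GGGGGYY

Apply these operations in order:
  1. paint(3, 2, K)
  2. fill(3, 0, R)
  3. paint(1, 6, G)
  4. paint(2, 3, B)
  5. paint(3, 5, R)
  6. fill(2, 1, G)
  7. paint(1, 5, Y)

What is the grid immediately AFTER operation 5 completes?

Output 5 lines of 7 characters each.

After op 1 paint(3,2,K):
GGGGGGG
YYYGGGG
YYYGGGG
GGKGGYY
GGGGGYY
After op 2 fill(3,0,R) [24 cells changed]:
RRRRRRR
YYYRRRR
YYYRRRR
RRKRRYY
RRRRRYY
After op 3 paint(1,6,G):
RRRRRRR
YYYRRRG
YYYRRRR
RRKRRYY
RRRRRYY
After op 4 paint(2,3,B):
RRRRRRR
YYYRRRG
YYYBRRR
RRKRRYY
RRRRRYY
After op 5 paint(3,5,R):
RRRRRRR
YYYRRRG
YYYBRRR
RRKRRRY
RRRRRYY

Answer: RRRRRRR
YYYRRRG
YYYBRRR
RRKRRRY
RRRRRYY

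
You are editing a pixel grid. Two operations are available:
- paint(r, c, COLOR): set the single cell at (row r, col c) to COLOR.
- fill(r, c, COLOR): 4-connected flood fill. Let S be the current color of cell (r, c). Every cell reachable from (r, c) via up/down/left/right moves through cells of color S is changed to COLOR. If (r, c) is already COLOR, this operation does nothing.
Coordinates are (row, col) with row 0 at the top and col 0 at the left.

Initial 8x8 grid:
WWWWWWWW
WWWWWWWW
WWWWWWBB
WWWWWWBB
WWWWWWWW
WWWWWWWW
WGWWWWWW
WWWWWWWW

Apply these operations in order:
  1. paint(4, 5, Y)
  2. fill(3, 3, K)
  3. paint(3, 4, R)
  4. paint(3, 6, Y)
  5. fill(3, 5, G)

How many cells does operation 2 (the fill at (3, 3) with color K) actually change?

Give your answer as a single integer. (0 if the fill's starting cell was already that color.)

Answer: 58

Derivation:
After op 1 paint(4,5,Y):
WWWWWWWW
WWWWWWWW
WWWWWWBB
WWWWWWBB
WWWWWYWW
WWWWWWWW
WGWWWWWW
WWWWWWWW
After op 2 fill(3,3,K) [58 cells changed]:
KKKKKKKK
KKKKKKKK
KKKKKKBB
KKKKKKBB
KKKKKYKK
KKKKKKKK
KGKKKKKK
KKKKKKKK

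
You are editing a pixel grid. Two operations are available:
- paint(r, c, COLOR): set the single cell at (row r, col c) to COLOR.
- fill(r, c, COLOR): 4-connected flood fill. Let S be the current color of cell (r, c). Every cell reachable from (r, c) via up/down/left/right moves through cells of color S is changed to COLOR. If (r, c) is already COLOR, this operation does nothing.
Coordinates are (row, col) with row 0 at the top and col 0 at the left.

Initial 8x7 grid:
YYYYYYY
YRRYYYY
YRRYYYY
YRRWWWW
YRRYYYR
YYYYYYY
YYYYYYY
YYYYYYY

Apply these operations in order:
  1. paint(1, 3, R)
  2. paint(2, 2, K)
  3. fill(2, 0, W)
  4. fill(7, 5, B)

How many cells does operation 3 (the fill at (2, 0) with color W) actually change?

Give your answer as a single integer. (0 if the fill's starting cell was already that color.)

Answer: 42

Derivation:
After op 1 paint(1,3,R):
YYYYYYY
YRRRYYY
YRRYYYY
YRRWWWW
YRRYYYR
YYYYYYY
YYYYYYY
YYYYYYY
After op 2 paint(2,2,K):
YYYYYYY
YRRRYYY
YRKYYYY
YRRWWWW
YRRYYYR
YYYYYYY
YYYYYYY
YYYYYYY
After op 3 fill(2,0,W) [42 cells changed]:
WWWWWWW
WRRRWWW
WRKWWWW
WRRWWWW
WRRWWWR
WWWWWWW
WWWWWWW
WWWWWWW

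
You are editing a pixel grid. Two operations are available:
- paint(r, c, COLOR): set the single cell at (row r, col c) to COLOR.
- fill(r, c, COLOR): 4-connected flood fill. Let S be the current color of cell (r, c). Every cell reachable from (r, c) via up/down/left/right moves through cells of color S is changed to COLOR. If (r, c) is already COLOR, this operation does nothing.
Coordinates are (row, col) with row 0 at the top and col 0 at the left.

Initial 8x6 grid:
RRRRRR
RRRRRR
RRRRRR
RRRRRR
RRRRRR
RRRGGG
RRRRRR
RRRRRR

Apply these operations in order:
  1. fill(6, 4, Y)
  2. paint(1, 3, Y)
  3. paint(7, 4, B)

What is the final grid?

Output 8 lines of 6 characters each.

After op 1 fill(6,4,Y) [45 cells changed]:
YYYYYY
YYYYYY
YYYYYY
YYYYYY
YYYYYY
YYYGGG
YYYYYY
YYYYYY
After op 2 paint(1,3,Y):
YYYYYY
YYYYYY
YYYYYY
YYYYYY
YYYYYY
YYYGGG
YYYYYY
YYYYYY
After op 3 paint(7,4,B):
YYYYYY
YYYYYY
YYYYYY
YYYYYY
YYYYYY
YYYGGG
YYYYYY
YYYYBY

Answer: YYYYYY
YYYYYY
YYYYYY
YYYYYY
YYYYYY
YYYGGG
YYYYYY
YYYYBY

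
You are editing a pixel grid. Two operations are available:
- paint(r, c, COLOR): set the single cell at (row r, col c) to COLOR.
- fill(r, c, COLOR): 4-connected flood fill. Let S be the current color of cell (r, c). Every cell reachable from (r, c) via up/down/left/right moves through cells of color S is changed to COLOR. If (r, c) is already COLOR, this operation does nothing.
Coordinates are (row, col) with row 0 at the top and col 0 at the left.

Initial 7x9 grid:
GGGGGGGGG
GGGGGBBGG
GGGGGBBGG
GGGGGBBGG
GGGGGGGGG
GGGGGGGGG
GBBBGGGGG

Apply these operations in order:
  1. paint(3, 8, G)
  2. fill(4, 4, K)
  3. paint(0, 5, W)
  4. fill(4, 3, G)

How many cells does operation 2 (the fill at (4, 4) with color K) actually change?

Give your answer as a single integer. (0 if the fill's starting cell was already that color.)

Answer: 54

Derivation:
After op 1 paint(3,8,G):
GGGGGGGGG
GGGGGBBGG
GGGGGBBGG
GGGGGBBGG
GGGGGGGGG
GGGGGGGGG
GBBBGGGGG
After op 2 fill(4,4,K) [54 cells changed]:
KKKKKKKKK
KKKKKBBKK
KKKKKBBKK
KKKKKBBKK
KKKKKKKKK
KKKKKKKKK
KBBBKKKKK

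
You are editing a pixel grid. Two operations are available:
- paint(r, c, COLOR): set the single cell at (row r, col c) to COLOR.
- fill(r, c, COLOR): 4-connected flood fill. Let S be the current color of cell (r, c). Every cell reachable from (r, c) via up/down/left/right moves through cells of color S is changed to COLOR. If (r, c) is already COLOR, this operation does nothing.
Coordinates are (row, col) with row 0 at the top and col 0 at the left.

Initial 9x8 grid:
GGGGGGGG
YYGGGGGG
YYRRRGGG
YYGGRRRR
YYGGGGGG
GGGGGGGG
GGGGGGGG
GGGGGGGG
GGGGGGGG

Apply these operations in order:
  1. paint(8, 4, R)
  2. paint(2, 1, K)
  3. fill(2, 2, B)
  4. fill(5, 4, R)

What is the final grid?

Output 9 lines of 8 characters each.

Answer: GGGGGGGG
YYGGGGGG
YKBBBGGG
YYRRBBBB
YYRRRRRR
RRRRRRRR
RRRRRRRR
RRRRRRRR
RRRRRRRR

Derivation:
After op 1 paint(8,4,R):
GGGGGGGG
YYGGGGGG
YYRRRGGG
YYGGRRRR
YYGGGGGG
GGGGGGGG
GGGGGGGG
GGGGGGGG
GGGGRGGG
After op 2 paint(2,1,K):
GGGGGGGG
YYGGGGGG
YKRRRGGG
YYGGRRRR
YYGGGGGG
GGGGGGGG
GGGGGGGG
GGGGGGGG
GGGGRGGG
After op 3 fill(2,2,B) [7 cells changed]:
GGGGGGGG
YYGGGGGG
YKBBBGGG
YYGGBBBB
YYGGGGGG
GGGGGGGG
GGGGGGGG
GGGGGGGG
GGGGRGGG
After op 4 fill(5,4,R) [39 cells changed]:
GGGGGGGG
YYGGGGGG
YKBBBGGG
YYRRBBBB
YYRRRRRR
RRRRRRRR
RRRRRRRR
RRRRRRRR
RRRRRRRR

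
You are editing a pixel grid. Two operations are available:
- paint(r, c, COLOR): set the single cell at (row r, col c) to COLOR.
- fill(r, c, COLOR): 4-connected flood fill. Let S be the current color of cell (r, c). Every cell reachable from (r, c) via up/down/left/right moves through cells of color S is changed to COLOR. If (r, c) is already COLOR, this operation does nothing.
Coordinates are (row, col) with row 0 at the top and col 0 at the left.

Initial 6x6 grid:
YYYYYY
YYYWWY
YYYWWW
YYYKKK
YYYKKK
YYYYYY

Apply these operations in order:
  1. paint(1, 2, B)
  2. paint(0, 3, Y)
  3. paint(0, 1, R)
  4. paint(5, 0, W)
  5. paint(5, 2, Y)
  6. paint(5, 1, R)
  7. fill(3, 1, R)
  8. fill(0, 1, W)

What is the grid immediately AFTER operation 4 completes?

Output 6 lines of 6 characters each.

After op 1 paint(1,2,B):
YYYYYY
YYBWWY
YYYWWW
YYYKKK
YYYKKK
YYYYYY
After op 2 paint(0,3,Y):
YYYYYY
YYBWWY
YYYWWW
YYYKKK
YYYKKK
YYYYYY
After op 3 paint(0,1,R):
YRYYYY
YYBWWY
YYYWWW
YYYKKK
YYYKKK
YYYYYY
After op 4 paint(5,0,W):
YRYYYY
YYBWWY
YYYWWW
YYYKKK
YYYKKK
WYYYYY

Answer: YRYYYY
YYBWWY
YYYWWW
YYYKKK
YYYKKK
WYYYYY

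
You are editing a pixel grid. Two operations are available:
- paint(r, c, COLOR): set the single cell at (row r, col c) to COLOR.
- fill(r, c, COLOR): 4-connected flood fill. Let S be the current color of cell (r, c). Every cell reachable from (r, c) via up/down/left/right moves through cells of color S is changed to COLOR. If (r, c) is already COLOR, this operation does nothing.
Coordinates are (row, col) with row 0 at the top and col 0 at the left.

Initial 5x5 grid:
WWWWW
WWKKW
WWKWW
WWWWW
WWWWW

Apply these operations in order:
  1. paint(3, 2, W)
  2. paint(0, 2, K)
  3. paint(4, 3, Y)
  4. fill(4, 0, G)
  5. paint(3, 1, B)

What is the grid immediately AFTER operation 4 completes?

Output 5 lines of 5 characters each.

Answer: GGKGG
GGKKG
GGKGG
GGGGG
GGGYG

Derivation:
After op 1 paint(3,2,W):
WWWWW
WWKKW
WWKWW
WWWWW
WWWWW
After op 2 paint(0,2,K):
WWKWW
WWKKW
WWKWW
WWWWW
WWWWW
After op 3 paint(4,3,Y):
WWKWW
WWKKW
WWKWW
WWWWW
WWWYW
After op 4 fill(4,0,G) [20 cells changed]:
GGKGG
GGKKG
GGKGG
GGGGG
GGGYG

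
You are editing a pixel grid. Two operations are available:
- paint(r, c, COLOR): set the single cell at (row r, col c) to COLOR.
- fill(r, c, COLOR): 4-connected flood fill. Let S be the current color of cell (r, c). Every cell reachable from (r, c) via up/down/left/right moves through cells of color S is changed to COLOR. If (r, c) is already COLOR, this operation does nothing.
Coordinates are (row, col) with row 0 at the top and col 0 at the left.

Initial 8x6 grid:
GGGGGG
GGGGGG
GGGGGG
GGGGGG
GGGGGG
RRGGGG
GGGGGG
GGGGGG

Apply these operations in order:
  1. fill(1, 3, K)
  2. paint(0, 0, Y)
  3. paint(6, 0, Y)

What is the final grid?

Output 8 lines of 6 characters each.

Answer: YKKKKK
KKKKKK
KKKKKK
KKKKKK
KKKKKK
RRKKKK
YKKKKK
KKKKKK

Derivation:
After op 1 fill(1,3,K) [46 cells changed]:
KKKKKK
KKKKKK
KKKKKK
KKKKKK
KKKKKK
RRKKKK
KKKKKK
KKKKKK
After op 2 paint(0,0,Y):
YKKKKK
KKKKKK
KKKKKK
KKKKKK
KKKKKK
RRKKKK
KKKKKK
KKKKKK
After op 3 paint(6,0,Y):
YKKKKK
KKKKKK
KKKKKK
KKKKKK
KKKKKK
RRKKKK
YKKKKK
KKKKKK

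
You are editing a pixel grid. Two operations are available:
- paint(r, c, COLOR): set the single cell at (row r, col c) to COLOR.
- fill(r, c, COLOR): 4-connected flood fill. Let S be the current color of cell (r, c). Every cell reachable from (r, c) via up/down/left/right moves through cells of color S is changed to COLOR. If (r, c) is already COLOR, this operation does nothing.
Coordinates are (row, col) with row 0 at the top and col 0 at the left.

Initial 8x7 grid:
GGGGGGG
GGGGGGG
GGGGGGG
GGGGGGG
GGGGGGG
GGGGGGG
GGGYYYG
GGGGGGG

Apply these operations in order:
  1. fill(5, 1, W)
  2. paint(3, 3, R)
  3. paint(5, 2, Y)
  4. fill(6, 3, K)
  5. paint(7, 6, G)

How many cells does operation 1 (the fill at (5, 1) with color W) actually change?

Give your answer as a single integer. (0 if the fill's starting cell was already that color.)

After op 1 fill(5,1,W) [53 cells changed]:
WWWWWWW
WWWWWWW
WWWWWWW
WWWWWWW
WWWWWWW
WWWWWWW
WWWYYYW
WWWWWWW

Answer: 53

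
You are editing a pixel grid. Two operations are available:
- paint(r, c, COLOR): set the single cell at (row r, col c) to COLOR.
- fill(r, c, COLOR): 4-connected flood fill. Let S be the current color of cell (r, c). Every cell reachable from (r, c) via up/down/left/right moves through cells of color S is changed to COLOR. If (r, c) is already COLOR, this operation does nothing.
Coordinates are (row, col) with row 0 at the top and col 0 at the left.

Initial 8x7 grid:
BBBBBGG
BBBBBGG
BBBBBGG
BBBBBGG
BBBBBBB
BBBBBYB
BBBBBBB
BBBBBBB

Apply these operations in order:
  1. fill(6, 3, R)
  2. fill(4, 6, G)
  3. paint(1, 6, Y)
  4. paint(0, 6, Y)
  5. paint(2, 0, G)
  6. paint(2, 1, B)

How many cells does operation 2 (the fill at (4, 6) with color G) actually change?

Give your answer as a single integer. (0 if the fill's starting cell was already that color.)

After op 1 fill(6,3,R) [47 cells changed]:
RRRRRGG
RRRRRGG
RRRRRGG
RRRRRGG
RRRRRRR
RRRRRYR
RRRRRRR
RRRRRRR
After op 2 fill(4,6,G) [47 cells changed]:
GGGGGGG
GGGGGGG
GGGGGGG
GGGGGGG
GGGGGGG
GGGGGYG
GGGGGGG
GGGGGGG

Answer: 47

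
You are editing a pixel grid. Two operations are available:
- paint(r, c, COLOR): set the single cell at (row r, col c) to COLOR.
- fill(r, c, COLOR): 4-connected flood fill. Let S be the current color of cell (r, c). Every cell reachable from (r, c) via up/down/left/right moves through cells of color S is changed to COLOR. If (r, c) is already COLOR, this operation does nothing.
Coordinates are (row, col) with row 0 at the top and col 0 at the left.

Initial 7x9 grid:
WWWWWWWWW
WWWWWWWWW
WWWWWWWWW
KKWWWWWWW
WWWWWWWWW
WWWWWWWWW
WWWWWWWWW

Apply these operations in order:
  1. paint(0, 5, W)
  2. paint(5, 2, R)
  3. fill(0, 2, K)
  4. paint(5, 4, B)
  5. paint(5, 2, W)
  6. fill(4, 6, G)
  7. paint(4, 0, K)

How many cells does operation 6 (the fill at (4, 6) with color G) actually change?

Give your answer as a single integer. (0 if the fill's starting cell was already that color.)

After op 1 paint(0,5,W):
WWWWWWWWW
WWWWWWWWW
WWWWWWWWW
KKWWWWWWW
WWWWWWWWW
WWWWWWWWW
WWWWWWWWW
After op 2 paint(5,2,R):
WWWWWWWWW
WWWWWWWWW
WWWWWWWWW
KKWWWWWWW
WWWWWWWWW
WWRWWWWWW
WWWWWWWWW
After op 3 fill(0,2,K) [60 cells changed]:
KKKKKKKKK
KKKKKKKKK
KKKKKKKKK
KKKKKKKKK
KKKKKKKKK
KKRKKKKKK
KKKKKKKKK
After op 4 paint(5,4,B):
KKKKKKKKK
KKKKKKKKK
KKKKKKKKK
KKKKKKKKK
KKKKKKKKK
KKRKBKKKK
KKKKKKKKK
After op 5 paint(5,2,W):
KKKKKKKKK
KKKKKKKKK
KKKKKKKKK
KKKKKKKKK
KKKKKKKKK
KKWKBKKKK
KKKKKKKKK
After op 6 fill(4,6,G) [61 cells changed]:
GGGGGGGGG
GGGGGGGGG
GGGGGGGGG
GGGGGGGGG
GGGGGGGGG
GGWGBGGGG
GGGGGGGGG

Answer: 61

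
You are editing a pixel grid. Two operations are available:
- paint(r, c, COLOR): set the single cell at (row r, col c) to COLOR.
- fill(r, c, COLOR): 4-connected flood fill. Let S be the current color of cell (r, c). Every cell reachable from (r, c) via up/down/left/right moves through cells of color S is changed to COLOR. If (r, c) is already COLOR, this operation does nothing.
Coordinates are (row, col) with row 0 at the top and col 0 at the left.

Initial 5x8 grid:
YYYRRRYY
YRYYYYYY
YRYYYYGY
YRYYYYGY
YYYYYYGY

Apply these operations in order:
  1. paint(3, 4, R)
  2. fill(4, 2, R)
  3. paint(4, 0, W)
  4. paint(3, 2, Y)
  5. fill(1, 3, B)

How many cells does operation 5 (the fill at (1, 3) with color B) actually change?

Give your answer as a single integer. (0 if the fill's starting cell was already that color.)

After op 1 paint(3,4,R):
YYYRRRYY
YRYYYYYY
YRYYYYGY
YRYYRYGY
YYYYYYGY
After op 2 fill(4,2,R) [30 cells changed]:
RRRRRRRR
RRRRRRRR
RRRRRRGR
RRRRRRGR
RRRRRRGR
After op 3 paint(4,0,W):
RRRRRRRR
RRRRRRRR
RRRRRRGR
RRRRRRGR
WRRRRRGR
After op 4 paint(3,2,Y):
RRRRRRRR
RRRRRRRR
RRRRRRGR
RRYRRRGR
WRRRRRGR
After op 5 fill(1,3,B) [35 cells changed]:
BBBBBBBB
BBBBBBBB
BBBBBBGB
BBYBBBGB
WBBBBBGB

Answer: 35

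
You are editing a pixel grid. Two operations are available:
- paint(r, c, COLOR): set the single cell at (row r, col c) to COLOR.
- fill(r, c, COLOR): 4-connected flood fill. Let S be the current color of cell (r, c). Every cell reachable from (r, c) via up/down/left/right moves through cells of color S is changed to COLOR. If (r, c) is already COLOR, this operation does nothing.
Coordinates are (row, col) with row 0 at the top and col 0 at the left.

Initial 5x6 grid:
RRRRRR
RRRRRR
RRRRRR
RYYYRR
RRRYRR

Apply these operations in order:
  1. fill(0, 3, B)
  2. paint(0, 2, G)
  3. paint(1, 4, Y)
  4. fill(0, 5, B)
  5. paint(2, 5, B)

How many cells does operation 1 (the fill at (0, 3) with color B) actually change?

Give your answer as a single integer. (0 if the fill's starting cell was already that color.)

Answer: 26

Derivation:
After op 1 fill(0,3,B) [26 cells changed]:
BBBBBB
BBBBBB
BBBBBB
BYYYBB
BBBYBB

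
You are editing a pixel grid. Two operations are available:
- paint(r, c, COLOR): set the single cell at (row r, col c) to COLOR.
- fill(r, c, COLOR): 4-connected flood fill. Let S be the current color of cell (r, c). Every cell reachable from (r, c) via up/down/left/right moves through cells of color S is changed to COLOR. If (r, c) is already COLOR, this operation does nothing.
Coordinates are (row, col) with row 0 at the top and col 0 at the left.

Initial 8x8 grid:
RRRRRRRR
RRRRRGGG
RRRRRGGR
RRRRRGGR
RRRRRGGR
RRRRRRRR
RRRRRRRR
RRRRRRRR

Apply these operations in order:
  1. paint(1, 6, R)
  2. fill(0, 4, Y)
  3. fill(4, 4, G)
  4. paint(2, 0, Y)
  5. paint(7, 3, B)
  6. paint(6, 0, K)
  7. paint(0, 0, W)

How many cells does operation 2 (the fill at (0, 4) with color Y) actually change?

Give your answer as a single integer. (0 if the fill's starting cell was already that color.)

Answer: 56

Derivation:
After op 1 paint(1,6,R):
RRRRRRRR
RRRRRGRG
RRRRRGGR
RRRRRGGR
RRRRRGGR
RRRRRRRR
RRRRRRRR
RRRRRRRR
After op 2 fill(0,4,Y) [56 cells changed]:
YYYYYYYY
YYYYYGYG
YYYYYGGY
YYYYYGGY
YYYYYGGY
YYYYYYYY
YYYYYYYY
YYYYYYYY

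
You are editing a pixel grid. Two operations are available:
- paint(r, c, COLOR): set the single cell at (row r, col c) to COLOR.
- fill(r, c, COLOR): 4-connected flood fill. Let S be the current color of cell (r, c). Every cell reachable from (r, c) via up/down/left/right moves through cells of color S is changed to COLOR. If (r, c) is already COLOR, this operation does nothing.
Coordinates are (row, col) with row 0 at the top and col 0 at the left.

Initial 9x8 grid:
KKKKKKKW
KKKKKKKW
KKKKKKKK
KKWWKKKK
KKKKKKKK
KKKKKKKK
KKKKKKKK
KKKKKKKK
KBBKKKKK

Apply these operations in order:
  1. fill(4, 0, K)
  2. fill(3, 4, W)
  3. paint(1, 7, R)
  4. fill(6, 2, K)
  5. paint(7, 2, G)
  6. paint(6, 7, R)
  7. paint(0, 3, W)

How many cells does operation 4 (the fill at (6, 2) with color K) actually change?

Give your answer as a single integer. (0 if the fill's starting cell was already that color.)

Answer: 69

Derivation:
After op 1 fill(4,0,K) [0 cells changed]:
KKKKKKKW
KKKKKKKW
KKKKKKKK
KKWWKKKK
KKKKKKKK
KKKKKKKK
KKKKKKKK
KKKKKKKK
KBBKKKKK
After op 2 fill(3,4,W) [66 cells changed]:
WWWWWWWW
WWWWWWWW
WWWWWWWW
WWWWWWWW
WWWWWWWW
WWWWWWWW
WWWWWWWW
WWWWWWWW
WBBWWWWW
After op 3 paint(1,7,R):
WWWWWWWW
WWWWWWWR
WWWWWWWW
WWWWWWWW
WWWWWWWW
WWWWWWWW
WWWWWWWW
WWWWWWWW
WBBWWWWW
After op 4 fill(6,2,K) [69 cells changed]:
KKKKKKKK
KKKKKKKR
KKKKKKKK
KKKKKKKK
KKKKKKKK
KKKKKKKK
KKKKKKKK
KKKKKKKK
KBBKKKKK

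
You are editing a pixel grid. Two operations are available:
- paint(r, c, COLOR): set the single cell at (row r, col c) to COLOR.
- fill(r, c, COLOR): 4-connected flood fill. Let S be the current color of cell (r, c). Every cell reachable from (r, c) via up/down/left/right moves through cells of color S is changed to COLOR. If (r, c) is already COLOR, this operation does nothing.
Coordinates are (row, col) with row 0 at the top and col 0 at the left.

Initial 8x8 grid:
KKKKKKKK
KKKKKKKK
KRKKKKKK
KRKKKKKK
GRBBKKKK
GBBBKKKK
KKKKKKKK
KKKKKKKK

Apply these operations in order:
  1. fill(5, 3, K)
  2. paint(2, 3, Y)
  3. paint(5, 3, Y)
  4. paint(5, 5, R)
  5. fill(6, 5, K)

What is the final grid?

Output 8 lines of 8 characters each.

Answer: KKKKKKKK
KKKKKKKK
KRKYKKKK
KRKKKKKK
GRKKKKKK
GKKYKRKK
KKKKKKKK
KKKKKKKK

Derivation:
After op 1 fill(5,3,K) [5 cells changed]:
KKKKKKKK
KKKKKKKK
KRKKKKKK
KRKKKKKK
GRKKKKKK
GKKKKKKK
KKKKKKKK
KKKKKKKK
After op 2 paint(2,3,Y):
KKKKKKKK
KKKKKKKK
KRKYKKKK
KRKKKKKK
GRKKKKKK
GKKKKKKK
KKKKKKKK
KKKKKKKK
After op 3 paint(5,3,Y):
KKKKKKKK
KKKKKKKK
KRKYKKKK
KRKKKKKK
GRKKKKKK
GKKYKKKK
KKKKKKKK
KKKKKKKK
After op 4 paint(5,5,R):
KKKKKKKK
KKKKKKKK
KRKYKKKK
KRKKKKKK
GRKKKKKK
GKKYKRKK
KKKKKKKK
KKKKKKKK
After op 5 fill(6,5,K) [0 cells changed]:
KKKKKKKK
KKKKKKKK
KRKYKKKK
KRKKKKKK
GRKKKKKK
GKKYKRKK
KKKKKKKK
KKKKKKKK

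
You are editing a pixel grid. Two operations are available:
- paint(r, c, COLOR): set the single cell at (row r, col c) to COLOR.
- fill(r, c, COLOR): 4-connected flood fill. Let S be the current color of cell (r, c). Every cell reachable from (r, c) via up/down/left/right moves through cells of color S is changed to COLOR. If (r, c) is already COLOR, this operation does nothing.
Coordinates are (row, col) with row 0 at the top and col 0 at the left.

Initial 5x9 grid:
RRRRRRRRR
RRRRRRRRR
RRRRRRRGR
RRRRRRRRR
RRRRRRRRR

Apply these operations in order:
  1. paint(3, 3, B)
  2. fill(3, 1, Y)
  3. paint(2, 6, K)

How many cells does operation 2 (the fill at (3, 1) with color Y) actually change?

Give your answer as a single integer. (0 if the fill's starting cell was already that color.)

Answer: 43

Derivation:
After op 1 paint(3,3,B):
RRRRRRRRR
RRRRRRRRR
RRRRRRRGR
RRRBRRRRR
RRRRRRRRR
After op 2 fill(3,1,Y) [43 cells changed]:
YYYYYYYYY
YYYYYYYYY
YYYYYYYGY
YYYBYYYYY
YYYYYYYYY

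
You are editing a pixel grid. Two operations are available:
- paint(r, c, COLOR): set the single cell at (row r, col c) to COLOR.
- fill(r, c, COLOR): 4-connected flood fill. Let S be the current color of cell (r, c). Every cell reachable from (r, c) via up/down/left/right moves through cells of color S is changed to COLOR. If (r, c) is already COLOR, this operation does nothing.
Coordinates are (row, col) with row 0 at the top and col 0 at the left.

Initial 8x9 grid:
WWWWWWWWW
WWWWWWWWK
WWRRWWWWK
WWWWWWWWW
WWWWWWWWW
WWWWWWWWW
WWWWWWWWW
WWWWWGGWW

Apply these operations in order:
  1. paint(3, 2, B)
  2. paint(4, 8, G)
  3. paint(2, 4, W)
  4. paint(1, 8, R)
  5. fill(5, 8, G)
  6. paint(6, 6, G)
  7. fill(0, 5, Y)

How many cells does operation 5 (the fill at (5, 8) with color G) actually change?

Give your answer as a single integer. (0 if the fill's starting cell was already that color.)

Answer: 64

Derivation:
After op 1 paint(3,2,B):
WWWWWWWWW
WWWWWWWWK
WWRRWWWWK
WWBWWWWWW
WWWWWWWWW
WWWWWWWWW
WWWWWWWWW
WWWWWGGWW
After op 2 paint(4,8,G):
WWWWWWWWW
WWWWWWWWK
WWRRWWWWK
WWBWWWWWW
WWWWWWWWG
WWWWWWWWW
WWWWWWWWW
WWWWWGGWW
After op 3 paint(2,4,W):
WWWWWWWWW
WWWWWWWWK
WWRRWWWWK
WWBWWWWWW
WWWWWWWWG
WWWWWWWWW
WWWWWWWWW
WWWWWGGWW
After op 4 paint(1,8,R):
WWWWWWWWW
WWWWWWWWR
WWRRWWWWK
WWBWWWWWW
WWWWWWWWG
WWWWWWWWW
WWWWWWWWW
WWWWWGGWW
After op 5 fill(5,8,G) [64 cells changed]:
GGGGGGGGG
GGGGGGGGR
GGRRGGGGK
GGBGGGGGG
GGGGGGGGG
GGGGGGGGG
GGGGGGGGG
GGGGGGGGG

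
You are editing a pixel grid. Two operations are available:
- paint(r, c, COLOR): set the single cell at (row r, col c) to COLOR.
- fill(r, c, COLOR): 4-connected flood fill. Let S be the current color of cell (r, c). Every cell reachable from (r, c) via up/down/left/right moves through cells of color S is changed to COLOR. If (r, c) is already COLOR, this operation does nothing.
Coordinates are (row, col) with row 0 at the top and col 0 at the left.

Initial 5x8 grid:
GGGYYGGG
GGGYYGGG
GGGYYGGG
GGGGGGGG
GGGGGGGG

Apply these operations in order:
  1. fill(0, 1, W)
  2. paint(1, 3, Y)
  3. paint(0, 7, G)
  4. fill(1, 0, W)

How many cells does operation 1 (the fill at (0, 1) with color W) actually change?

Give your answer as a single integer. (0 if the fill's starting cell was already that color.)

Answer: 34

Derivation:
After op 1 fill(0,1,W) [34 cells changed]:
WWWYYWWW
WWWYYWWW
WWWYYWWW
WWWWWWWW
WWWWWWWW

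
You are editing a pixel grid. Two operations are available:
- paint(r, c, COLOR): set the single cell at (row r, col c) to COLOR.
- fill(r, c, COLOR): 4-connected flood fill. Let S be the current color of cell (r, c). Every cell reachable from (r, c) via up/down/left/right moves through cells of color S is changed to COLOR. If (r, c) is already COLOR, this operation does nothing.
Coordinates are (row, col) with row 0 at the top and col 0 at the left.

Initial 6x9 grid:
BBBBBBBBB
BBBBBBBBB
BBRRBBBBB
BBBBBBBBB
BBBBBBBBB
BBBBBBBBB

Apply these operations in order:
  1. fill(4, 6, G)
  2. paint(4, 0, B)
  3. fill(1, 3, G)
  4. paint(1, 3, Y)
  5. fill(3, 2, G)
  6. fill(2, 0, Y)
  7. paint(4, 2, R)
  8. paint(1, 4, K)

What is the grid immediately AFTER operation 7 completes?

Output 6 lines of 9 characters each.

After op 1 fill(4,6,G) [52 cells changed]:
GGGGGGGGG
GGGGGGGGG
GGRRGGGGG
GGGGGGGGG
GGGGGGGGG
GGGGGGGGG
After op 2 paint(4,0,B):
GGGGGGGGG
GGGGGGGGG
GGRRGGGGG
GGGGGGGGG
BGGGGGGGG
GGGGGGGGG
After op 3 fill(1,3,G) [0 cells changed]:
GGGGGGGGG
GGGGGGGGG
GGRRGGGGG
GGGGGGGGG
BGGGGGGGG
GGGGGGGGG
After op 4 paint(1,3,Y):
GGGGGGGGG
GGGYGGGGG
GGRRGGGGG
GGGGGGGGG
BGGGGGGGG
GGGGGGGGG
After op 5 fill(3,2,G) [0 cells changed]:
GGGGGGGGG
GGGYGGGGG
GGRRGGGGG
GGGGGGGGG
BGGGGGGGG
GGGGGGGGG
After op 6 fill(2,0,Y) [50 cells changed]:
YYYYYYYYY
YYYYYYYYY
YYRRYYYYY
YYYYYYYYY
BYYYYYYYY
YYYYYYYYY
After op 7 paint(4,2,R):
YYYYYYYYY
YYYYYYYYY
YYRRYYYYY
YYYYYYYYY
BYRYYYYYY
YYYYYYYYY

Answer: YYYYYYYYY
YYYYYYYYY
YYRRYYYYY
YYYYYYYYY
BYRYYYYYY
YYYYYYYYY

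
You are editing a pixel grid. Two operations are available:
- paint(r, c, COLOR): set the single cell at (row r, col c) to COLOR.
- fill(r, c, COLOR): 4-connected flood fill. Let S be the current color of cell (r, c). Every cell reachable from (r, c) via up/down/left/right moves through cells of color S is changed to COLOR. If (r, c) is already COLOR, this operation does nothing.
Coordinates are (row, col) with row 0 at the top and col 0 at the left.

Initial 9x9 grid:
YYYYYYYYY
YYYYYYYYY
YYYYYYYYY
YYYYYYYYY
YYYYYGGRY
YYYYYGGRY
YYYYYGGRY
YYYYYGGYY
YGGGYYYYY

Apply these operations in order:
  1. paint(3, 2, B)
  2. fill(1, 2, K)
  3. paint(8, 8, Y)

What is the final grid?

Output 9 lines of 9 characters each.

Answer: KKKKKKKKK
KKKKKKKKK
KKKKKKKKK
KKBKKKKKK
KKKKKGGRK
KKKKKGGRK
KKKKKGGRK
KKKKKGGKK
KGGGKKKKY

Derivation:
After op 1 paint(3,2,B):
YYYYYYYYY
YYYYYYYYY
YYYYYYYYY
YYBYYYYYY
YYYYYGGRY
YYYYYGGRY
YYYYYGGRY
YYYYYGGYY
YGGGYYYYY
After op 2 fill(1,2,K) [66 cells changed]:
KKKKKKKKK
KKKKKKKKK
KKKKKKKKK
KKBKKKKKK
KKKKKGGRK
KKKKKGGRK
KKKKKGGRK
KKKKKGGKK
KGGGKKKKK
After op 3 paint(8,8,Y):
KKKKKKKKK
KKKKKKKKK
KKKKKKKKK
KKBKKKKKK
KKKKKGGRK
KKKKKGGRK
KKKKKGGRK
KKKKKGGKK
KGGGKKKKY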